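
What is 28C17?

21474180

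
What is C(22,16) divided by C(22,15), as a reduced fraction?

C(n,k+1)/C(n,k) = (n−k)/(k+1) = (22−15)/(15+1) = 7/16.

7/16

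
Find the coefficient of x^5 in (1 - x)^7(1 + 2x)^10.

Coefficient of x^5 = Σ_{j} C(7,j)·(-1)^j·C(10,5-j)·2^(5-j) for j from 0 to 5.
= 8064 + (-23520) + 20160 + (-6300) + 700 + (-21) = -917.

-917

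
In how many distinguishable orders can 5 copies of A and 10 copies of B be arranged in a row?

Choose positions for the A's: C(15,5) = 3003.

3003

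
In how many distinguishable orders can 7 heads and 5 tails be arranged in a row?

792

Choose positions for the heads: C(12,7) = 792.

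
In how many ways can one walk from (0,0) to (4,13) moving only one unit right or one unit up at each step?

Each path is a sequence of 17 steps with 4 rights: C(17,4) = 2380.

2380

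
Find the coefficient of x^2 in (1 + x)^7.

21

The general term is C(7,j)·(1)^j·(x)^(7-j); the x^2 term has j = 5.
C(7,5) = 21.
Coefficient = C(7,5) = 21.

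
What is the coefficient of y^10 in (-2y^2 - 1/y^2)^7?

General term: C(7,j)·(-2y^2)^j·(-1/y^2)^(7-j), with y-exponent 2j − 2(7−j) = 4j − 14.
Set 4j − 14 = 10: j = 6.
C(7,6) = 7; (-2)^6 = 64; (-1)^1 = -1.
Coefficient = 7 · 64 · (-1) = -448.

-448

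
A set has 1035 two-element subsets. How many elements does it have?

46

n(n−1)/2 = 1035 ⇒ n(n−1) = 2070. Since 46·45 = 2070, n = 46.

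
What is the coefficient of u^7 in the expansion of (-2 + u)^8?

-16

The general term is C(8,j)·(-2)^j·(u)^(8-j); the u^7 term has j = 1.
C(8,1) = 8.
Coefficient = C(8,1) · (-2)^1 = 8 · (-2) = -16.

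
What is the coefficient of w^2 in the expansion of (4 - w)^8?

The general term is C(8,j)·(4)^j·(-w)^(8-j); the w^2 term has j = 6.
C(8,6) = 28.
Coefficient = C(8,6) · 4^6 = 28 · 4096 = 114688.

114688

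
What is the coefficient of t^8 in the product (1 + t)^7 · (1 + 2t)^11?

1690370

Coefficient of t^8 = Σ_{j} C(7,j)·1^j·C(11,8-j)·2^(8-j) for j from 0 to 7.
= 42240 + 295680 + 620928 + 517440 + 184800 + 27720 + 1540 + 22 = 1690370.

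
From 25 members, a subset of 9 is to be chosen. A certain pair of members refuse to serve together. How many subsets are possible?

1797818

All 9-subsets: C(25,9) = 2042975. Those containing both fixed elements: C(23,7) = 245157.
2042975 − 245157 = 1797818.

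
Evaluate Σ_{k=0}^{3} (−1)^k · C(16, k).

The partial alternating sum Σ_{k=0}^{3} (−1)^k C(16,k) = (−1)^3 C(15,3) = -455.

-455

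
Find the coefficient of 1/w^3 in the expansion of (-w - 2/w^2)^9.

-2016

General term: C(9,j)·(-w)^j·(-2/w^2)^(9-j), with w-exponent 1j − 2(9−j) = 3j − 18.
Set 3j − 18 = -3: j = 5.
C(9,5) = 126; (-1)^5 = -1; (-2)^4 = 16.
Coefficient = 126 · (-1) · 16 = -2016.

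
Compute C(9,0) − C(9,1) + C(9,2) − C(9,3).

-56

The partial alternating sum Σ_{k=0}^{3} (−1)^k C(9,k) = (−1)^3 C(8,3) = -56.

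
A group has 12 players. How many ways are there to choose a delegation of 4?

This is C(12,4) = 495.

495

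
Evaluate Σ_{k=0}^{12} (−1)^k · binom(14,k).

13

The partial alternating sum Σ_{k=0}^{12} (−1)^k C(14,k) = (−1)^12 C(13,12) = 13.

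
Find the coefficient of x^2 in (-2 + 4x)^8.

28672

The general term is C(8,j)·(-2)^j·(4x)^(8-j); the x^2 term has j = 6.
C(8,6) = 28.
Coefficient = C(8,6) · (-2)^6 · 4^2 = 28 · 64 · 16 = 28672.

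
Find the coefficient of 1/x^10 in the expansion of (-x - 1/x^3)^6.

15

General term: C(6,j)·(-x)^j·(-1/x^3)^(6-j), with x-exponent 1j − 3(6−j) = 4j − 18.
Set 4j − 18 = -10: j = 2.
C(6,2) = 15; (-1)^2 = 1; (-1)^4 = 1.
Coefficient = 15 · 1 · 1 = 15.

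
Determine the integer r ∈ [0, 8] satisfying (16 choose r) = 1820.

C(16,r) increases on 0 ≤ r ≤ 8. C(16,3) = 560 and C(16,4) = 1820, so r = 4.

4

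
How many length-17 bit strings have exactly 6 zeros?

Choose the 6 positions: C(17,6) = 12376.

12376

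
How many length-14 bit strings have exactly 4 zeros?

1001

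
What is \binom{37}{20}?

15905368710

C(37,20) = C(37,17) by symmetry.
C(37,17) = (37·36·35·34·33·32·31·30·29·28·27·26·25·24·23·22·21) / 17! = 5657339689378493276160000 / 355687428096000 = 15905368710.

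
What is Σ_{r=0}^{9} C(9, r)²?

Σ C(9,r)² is the coefficient of x^9 in (1+x)^9(1+x)^9 = (1+x)^18, i.e. C(18,9) = 48620.

48620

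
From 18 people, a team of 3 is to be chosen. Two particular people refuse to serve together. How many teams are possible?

All 3-subsets: C(18,3) = 816. Those containing both fixed elements: C(16,1) = 16.
816 − 16 = 800.

800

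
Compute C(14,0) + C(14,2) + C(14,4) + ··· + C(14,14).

8192

Even-r terms of row 14 sum to 2^13 = 8192.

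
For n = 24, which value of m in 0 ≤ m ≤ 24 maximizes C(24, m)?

12

C(24,m) is maximized at m = 24/2 = 12.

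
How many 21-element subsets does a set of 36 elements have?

5567902560

C(36,21) = C(36,15) by symmetry.
C(36,15) = (36·35·34·33·32·31·30·29·28·27·26·25·24·23·22) / 15! = 7281003461233582080000 / 1307674368000 = 5567902560.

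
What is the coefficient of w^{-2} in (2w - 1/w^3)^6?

240

General term: C(6,j)·(2w)^j·(-1/w^3)^(6-j), with w-exponent 1j − 3(6−j) = 4j − 18.
Set 4j − 18 = -2: j = 4.
C(6,4) = 15; 2^4 = 16; (-1)^2 = 1.
Coefficient = 15 · 16 · 1 = 240.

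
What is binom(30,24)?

593775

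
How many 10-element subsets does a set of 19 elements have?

92378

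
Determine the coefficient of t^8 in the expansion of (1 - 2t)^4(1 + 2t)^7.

Coefficient of t^8 = Σ_{j} C(4,j)·(-2)^j·C(7,8-j)·2^(8-j) for j from 1 to 4.
= (-1024) + 10752 + (-21504) + 8960 = -2816.

-2816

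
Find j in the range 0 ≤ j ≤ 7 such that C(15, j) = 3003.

C(15,j) increases on 0 ≤ j ≤ 7. C(15,4) = 1365 and C(15,5) = 3003, so j = 5.

5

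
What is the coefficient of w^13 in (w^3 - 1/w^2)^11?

330

General term: C(11,j)·(w^3)^j·(-1/w^2)^(11-j), with w-exponent 3j − 2(11−j) = 5j − 22.
Set 5j − 22 = 13: j = 7.
C(11,7) = 330; 1^7 = 1; (-1)^4 = 1.
Coefficient = 330 · 1 · 1 = 330.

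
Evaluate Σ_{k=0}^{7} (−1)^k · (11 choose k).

-120

The partial alternating sum Σ_{k=0}^{7} (−1)^k C(11,k) = (−1)^7 C(10,7) = -120.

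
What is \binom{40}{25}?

40225345056

C(40,25) = C(40,15) by symmetry.
C(40,15) = (40·39·38·37·36·35·34·33·32·31·30·29·28·27·26) / 15! = 52601652673686724608000 / 1307674368000 = 40225345056.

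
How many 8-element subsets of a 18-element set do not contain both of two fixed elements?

35750

All 8-subsets: C(18,8) = 43758. Those containing both fixed elements: C(16,6) = 8008.
43758 − 8008 = 35750.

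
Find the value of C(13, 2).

C(13,2) = (13·12) / 2! = 156 / 2 = 78.

78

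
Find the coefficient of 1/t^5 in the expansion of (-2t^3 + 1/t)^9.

General term: C(9,j)·(-2t^3)^j·(1/t)^(9-j), with t-exponent 3j − 1(9−j) = 4j − 9.
Set 4j − 9 = -5: j = 1.
C(9,1) = 9; (-2)^1 = -2; 1^8 = 1.
Coefficient = 9 · (-2) · 1 = -18.

-18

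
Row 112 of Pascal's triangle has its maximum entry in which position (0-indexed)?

C(112,m) is maximized at m = 112/2 = 56.

56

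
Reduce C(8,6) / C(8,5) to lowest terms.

1/2

C(n,k+1)/C(n,k) = (n−k)/(k+1) = (8−5)/(5+1) = 3/6 = 1/2.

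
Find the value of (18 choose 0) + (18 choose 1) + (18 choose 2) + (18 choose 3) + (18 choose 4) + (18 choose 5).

12616

1 + 18 + 153 + 816 + 3060 + 8568 = 12616.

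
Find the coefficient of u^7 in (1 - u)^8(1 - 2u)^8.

-166344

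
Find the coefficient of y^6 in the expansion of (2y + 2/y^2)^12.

270336

General term: C(12,j)·(2y)^j·(2/y^2)^(12-j), with y-exponent 1j − 2(12−j) = 3j − 24.
Set 3j − 24 = 6: j = 10.
C(12,10) = 66; 2^10 = 1024; 2^2 = 4.
Coefficient = 66 · 1024 · 4 = 270336.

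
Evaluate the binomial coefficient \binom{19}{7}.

50388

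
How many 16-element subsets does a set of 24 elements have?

735471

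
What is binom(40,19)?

131282408400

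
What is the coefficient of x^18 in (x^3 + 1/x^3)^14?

1001

General term: C(14,j)·(x^3)^j·(1/x^3)^(14-j), with x-exponent 3j − 3(14−j) = 6j − 42.
Set 6j − 42 = 18: j = 10.
C(14,10) = 1001; 1^10 = 1; 1^4 = 1.
Coefficient = 1001 · 1 · 1 = 1001.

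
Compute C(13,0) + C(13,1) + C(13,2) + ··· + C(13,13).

The entries of row 13 sum to 2^13 = 8192.

8192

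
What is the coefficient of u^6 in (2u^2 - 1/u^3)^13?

366080

General term: C(13,j)·(2u^2)^j·(-1/u^3)^(13-j), with u-exponent 2j − 3(13−j) = 5j − 39.
Set 5j − 39 = 6: j = 9.
C(13,9) = 715; 2^9 = 512; (-1)^4 = 1.
Coefficient = 715 · 512 · 1 = 366080.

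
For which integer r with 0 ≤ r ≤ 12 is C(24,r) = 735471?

8

C(24,r) increases on 0 ≤ r ≤ 12. C(24,7) = 346104 and C(24,8) = 735471, so r = 8.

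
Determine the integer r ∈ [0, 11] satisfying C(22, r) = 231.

2

C(22,r) increases on 0 ≤ r ≤ 11. C(22,1) = 22 and C(22,2) = 231, so r = 2.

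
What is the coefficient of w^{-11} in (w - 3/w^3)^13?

1250964

General term: C(13,j)·(w)^j·(-3/w^3)^(13-j), with w-exponent 1j − 3(13−j) = 4j − 39.
Set 4j − 39 = -11: j = 7.
C(13,7) = 1716; 1^7 = 1; (-3)^6 = 729.
Coefficient = 1716 · 1 · 729 = 1250964.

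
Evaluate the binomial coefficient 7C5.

C(7,5) = C(7,2) by symmetry.
C(7,2) = (7·6) / 2! = 42 / 2 = 21.

21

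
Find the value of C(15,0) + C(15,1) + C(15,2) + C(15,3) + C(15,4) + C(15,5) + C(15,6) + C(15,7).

1 + 15 + 105 + 455 + 1365 + 3003 + 5005 + 6435 = 16384.

16384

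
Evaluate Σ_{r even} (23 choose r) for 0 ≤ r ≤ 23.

4194304

Half of (1+1)^23 + (1−1)^23 gives the even-index sum: 2^22 = 4194304.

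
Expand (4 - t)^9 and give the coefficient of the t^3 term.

The general term is C(9,j)·(4)^j·(-t)^(9-j); the t^3 term has j = 6.
C(9,6) = 84.
Coefficient = C(9,6) · 4^6 · (-1)^3 = 84 · 4096 · (-1) = -344064.

-344064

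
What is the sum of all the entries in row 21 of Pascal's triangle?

2097152

Setting x = 1 in (1+x)^21 gives Σ C(21,i) = 2^21 = 2097152.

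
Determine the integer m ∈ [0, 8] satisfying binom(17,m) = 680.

C(17,m) increases on 0 ≤ m ≤ 8. C(17,2) = 136 and C(17,3) = 680, so m = 3.

3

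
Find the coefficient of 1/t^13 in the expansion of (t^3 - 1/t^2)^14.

-364

General term: C(14,j)·(t^3)^j·(-1/t^2)^(14-j), with t-exponent 3j − 2(14−j) = 5j − 28.
Set 5j − 28 = -13: j = 3.
C(14,3) = 364; 1^3 = 1; (-1)^11 = -1.
Coefficient = 364 · 1 · (-1) = -364.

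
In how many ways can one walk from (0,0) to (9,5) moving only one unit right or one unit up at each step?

Each path is a sequence of 14 steps with 9 rights: C(14,9) = 2002.

2002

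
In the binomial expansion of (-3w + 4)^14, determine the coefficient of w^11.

The general term is C(14,j)·(-3w)^j·(4)^(14-j); the w^11 term has j = 11.
C(14,11) = 364.
Coefficient = C(14,11) · (-3)^11 · 4^3 = 364 · (-177147) · 64 = -4126816512.

-4126816512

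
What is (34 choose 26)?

C(34,26) = C(34,8) by symmetry.
C(34,8) = (34·33·32·31·30·29·28·27) / 8! = 732058145280 / 40320 = 18156204.

18156204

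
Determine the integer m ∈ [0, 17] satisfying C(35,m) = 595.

C(35,m) increases on 0 ≤ m ≤ 17. C(35,1) = 35 and C(35,2) = 595, so m = 2.

2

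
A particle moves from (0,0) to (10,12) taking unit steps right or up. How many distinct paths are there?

646646

Each path is a sequence of 22 steps with 10 rights: C(22,10) = 646646.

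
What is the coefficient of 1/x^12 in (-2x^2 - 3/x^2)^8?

34992

General term: C(8,j)·(-2x^2)^j·(-3/x^2)^(8-j), with x-exponent 2j − 2(8−j) = 4j − 16.
Set 4j − 16 = -12: j = 1.
C(8,1) = 8; (-2)^1 = -2; (-3)^7 = -2187.
Coefficient = 8 · (-2) · (-2187) = 34992.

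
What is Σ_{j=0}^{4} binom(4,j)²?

70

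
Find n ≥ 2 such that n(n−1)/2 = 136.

n(n−1)/2 = 136 ⇒ n(n−1) = 272. Since 17·16 = 272, n = 17.

17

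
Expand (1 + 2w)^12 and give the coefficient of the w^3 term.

The general term is C(12,j)·(1)^j·(2w)^(12-j); the w^3 term has j = 9.
C(12,9) = 220.
Coefficient = C(12,9) · 2^3 = 220 · 8 = 1760.

1760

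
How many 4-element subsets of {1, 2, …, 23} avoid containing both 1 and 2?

All 4-subsets: C(23,4) = 8855. Those containing both fixed elements: C(21,2) = 210.
8855 − 210 = 8645.

8645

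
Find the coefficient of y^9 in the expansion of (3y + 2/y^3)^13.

General term: C(13,j)·(3y)^j·(2/y^3)^(13-j), with y-exponent 1j − 3(13−j) = 4j − 39.
Set 4j − 39 = 9: j = 12.
C(13,12) = 13; 3^12 = 531441; 2^1 = 2.
Coefficient = 13 · 531441 · 2 = 13817466.

13817466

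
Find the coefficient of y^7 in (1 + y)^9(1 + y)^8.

(1 + y)^9(1 + y)^8 = (1 + y)^17, so the coefficient of y^7 is C(17,7)·1^7 = 19448·1 = 19448.

19448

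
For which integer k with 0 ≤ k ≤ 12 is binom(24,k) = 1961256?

10

C(24,k) increases on 0 ≤ k ≤ 12. C(24,9) = 1307504 and C(24,10) = 1961256, so k = 10.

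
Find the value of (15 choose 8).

6435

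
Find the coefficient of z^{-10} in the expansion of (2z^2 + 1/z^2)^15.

96096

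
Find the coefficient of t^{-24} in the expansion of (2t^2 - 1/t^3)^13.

General term: C(13,j)·(2t^2)^j·(-1/t^3)^(13-j), with t-exponent 2j − 3(13−j) = 5j − 39.
Set 5j − 39 = -24: j = 3.
C(13,3) = 286; 2^3 = 8; (-1)^10 = 1.
Coefficient = 286 · 8 · 1 = 2288.

2288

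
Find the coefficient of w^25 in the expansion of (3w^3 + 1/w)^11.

General term: C(11,j)·(3w^3)^j·(1/w)^(11-j), with w-exponent 3j − 1(11−j) = 4j − 11.
Set 4j − 11 = 25: j = 9.
C(11,9) = 55; 3^9 = 19683; 1^2 = 1.
Coefficient = 55 · 19683 · 1 = 1082565.

1082565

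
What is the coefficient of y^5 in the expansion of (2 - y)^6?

-12

The general term is C(6,j)·(2)^j·(-y)^(6-j); the y^5 term has j = 1.
C(6,1) = 6.
Coefficient = C(6,1) · 2^1 · (-1)^5 = 6 · 2 · (-1) = -12.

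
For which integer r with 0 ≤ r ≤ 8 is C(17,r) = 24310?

C(17,r) increases on 0 ≤ r ≤ 8. C(17,7) = 19448 and C(17,8) = 24310, so r = 8.

8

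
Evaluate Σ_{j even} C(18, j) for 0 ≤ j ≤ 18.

Even-j terms of row 18 sum to 2^17 = 131072.

131072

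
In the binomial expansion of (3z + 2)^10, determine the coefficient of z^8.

1180980

The general term is C(10,j)·(3z)^j·(2)^(10-j); the z^8 term has j = 8.
C(10,8) = 45.
Coefficient = C(10,8) · 3^8 · 2^2 = 45 · 6561 · 4 = 1180980.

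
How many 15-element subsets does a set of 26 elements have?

C(26,15) = C(26,11) by symmetry.
C(26,11) = (26·25·24·23·22·21·20·19·18·17·16) / 11! = 308403583488000 / 39916800 = 7726160.

7726160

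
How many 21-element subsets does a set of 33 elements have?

354817320

C(33,21) = C(33,12) by symmetry.
C(33,12) = (33·32·31·30·29·28·27·26·25·24·23·22) / 12! = 169958063987712000 / 479001600 = 354817320.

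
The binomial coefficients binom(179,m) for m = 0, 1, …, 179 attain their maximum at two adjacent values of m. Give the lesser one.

For odd n = 179, C(179,m) peaks at m = (n−1)/2 and (n+1)/2; the lesser is 89.

89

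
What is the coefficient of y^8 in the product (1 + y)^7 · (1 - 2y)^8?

-1440

Coefficient of y^8 = Σ_{j} C(7,j)·1^j·C(8,8-j)·(-2)^(8-j) for j from 0 to 7.
= 256 + (-7168) + 37632 + (-62720) + 39200 + (-9408) + 784 + (-16) = -1440.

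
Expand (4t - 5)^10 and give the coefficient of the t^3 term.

-600000000

The general term is C(10,j)·(4t)^j·(-5)^(10-j); the t^3 term has j = 3.
C(10,3) = 120.
Coefficient = C(10,3) · 4^3 · (-5)^7 = 120 · 64 · (-78125) = -600000000.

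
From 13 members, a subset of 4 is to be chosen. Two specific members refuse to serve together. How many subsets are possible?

660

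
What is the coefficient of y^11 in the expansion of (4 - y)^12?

-48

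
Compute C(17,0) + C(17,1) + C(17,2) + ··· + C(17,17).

131072

The entries of row 17 sum to 2^17 = 131072.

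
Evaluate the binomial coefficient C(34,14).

1391975640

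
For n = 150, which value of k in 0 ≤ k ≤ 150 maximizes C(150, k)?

75

C(150,k) is maximized at k = 150/2 = 75.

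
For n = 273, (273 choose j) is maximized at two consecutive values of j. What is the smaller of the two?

136

For odd n = 273, C(273,j) peaks at j = (n−1)/2 and (n+1)/2; the smaller is 136.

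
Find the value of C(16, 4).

1820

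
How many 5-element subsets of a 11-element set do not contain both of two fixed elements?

All 5-subsets: C(11,5) = 462. Those containing both fixed elements: C(9,3) = 84.
462 − 84 = 378.

378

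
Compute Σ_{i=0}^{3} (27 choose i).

1 + 27 + 351 + 2925 = 3304.

3304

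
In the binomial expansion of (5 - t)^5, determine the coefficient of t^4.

25

The general term is C(5,j)·(5)^j·(-t)^(5-j); the t^4 term has j = 1.
C(5,1) = 5.
Coefficient = C(5,1) · 5^1 = 5 · 5 = 25.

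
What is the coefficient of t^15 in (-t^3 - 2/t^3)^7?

-14

General term: C(7,j)·(-t^3)^j·(-2/t^3)^(7-j), with t-exponent 3j − 3(7−j) = 6j − 21.
Set 6j − 21 = 15: j = 6.
C(7,6) = 7; (-1)^6 = 1; (-2)^1 = -2.
Coefficient = 7 · 1 · (-2) = -14.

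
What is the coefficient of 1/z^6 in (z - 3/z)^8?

-17496

General term: C(8,j)·(z)^j·(-3/z)^(8-j), with z-exponent 1j − 1(8−j) = 2j − 8.
Set 2j − 8 = -6: j = 1.
C(8,1) = 8; 1^1 = 1; (-3)^7 = -2187.
Coefficient = 8 · 1 · (-2187) = -17496.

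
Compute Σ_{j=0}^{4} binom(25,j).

15276

1 + 25 + 300 + 2300 + 12650 = 15276.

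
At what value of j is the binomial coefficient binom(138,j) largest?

69

C(138,j) is maximized at j = 138/2 = 69.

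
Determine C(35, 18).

4537567650

C(35,18) = C(35,17) by symmetry.
C(35,17) = (35·34·33·32·31·30·29·28·27·26·25·24·23·22·21·20·19) / 17! = 1613955767240110694400000 / 355687428096000 = 4537567650.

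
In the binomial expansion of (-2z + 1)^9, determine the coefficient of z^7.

-4608

The general term is C(9,j)·(-2z)^j·(1)^(9-j); the z^7 term has j = 7.
C(9,7) = 36.
Coefficient = C(9,7) · (-2)^7 = 36 · (-128) = -4608.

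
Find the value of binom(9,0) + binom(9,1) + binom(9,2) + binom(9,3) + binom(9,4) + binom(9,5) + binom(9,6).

466

1 + 9 + 36 + 84 + 126 + 126 + 84 = 466.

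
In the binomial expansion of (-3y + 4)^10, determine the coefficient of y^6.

39191040

The general term is C(10,j)·(-3y)^j·(4)^(10-j); the y^6 term has j = 6.
C(10,6) = 210.
Coefficient = C(10,6) · (-3)^6 · 4^4 = 210 · 729 · 256 = 39191040.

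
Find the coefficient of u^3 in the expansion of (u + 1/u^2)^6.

6

General term: C(6,j)·(u)^j·(1/u^2)^(6-j), with u-exponent 1j − 2(6−j) = 3j − 12.
Set 3j − 12 = 3: j = 5.
C(6,5) = 6; 1^5 = 1; 1^1 = 1.
Coefficient = 6 · 1 · 1 = 6.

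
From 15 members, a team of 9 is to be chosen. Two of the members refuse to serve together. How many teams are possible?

All 9-subsets: C(15,9) = 5005. Those containing both fixed elements: C(13,7) = 1716.
5005 − 1716 = 3289.

3289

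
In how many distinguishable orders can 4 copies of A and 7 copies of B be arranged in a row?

330

Choose positions for the A's: C(11,4) = 330.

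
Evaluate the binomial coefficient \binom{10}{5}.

252

C(10,5) = (10·9·8·7·6) / 5! = 30240 / 120 = 252.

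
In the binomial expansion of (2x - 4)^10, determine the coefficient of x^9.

-20480

The general term is C(10,j)·(2x)^j·(-4)^(10-j); the x^9 term has j = 9.
C(10,9) = 10.
Coefficient = C(10,9) · 2^9 · (-4)^1 = 10 · 512 · (-4) = -20480.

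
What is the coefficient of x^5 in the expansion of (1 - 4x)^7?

The general term is C(7,j)·(1)^j·(-4x)^(7-j); the x^5 term has j = 2.
C(7,2) = 21.
Coefficient = C(7,2) · (-4)^5 = 21 · (-1024) = -21504.

-21504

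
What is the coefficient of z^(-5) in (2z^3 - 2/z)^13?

General term: C(13,j)·(2z^3)^j·(-2/z)^(13-j), with z-exponent 3j − 1(13−j) = 4j − 13.
Set 4j − 13 = -5: j = 2.
C(13,2) = 78; 2^2 = 4; (-2)^11 = -2048.
Coefficient = 78 · 4 · (-2048) = -638976.

-638976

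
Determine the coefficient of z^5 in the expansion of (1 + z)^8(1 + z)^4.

(1 + z)^8(1 + z)^4 = (1 + z)^12, so the coefficient of z^5 is C(12,5)·1^5 = 792·1 = 792.

792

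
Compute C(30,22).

5852925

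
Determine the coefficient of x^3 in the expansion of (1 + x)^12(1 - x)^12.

0

Coefficient of x^3 = Σ_{j} C(12,j)·1^j·C(12,3-j)·(-1)^(3-j) for j from 0 to 3.
= (-220) + 792 + (-792) + 220 = 0.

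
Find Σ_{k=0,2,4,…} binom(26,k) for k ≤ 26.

33554432

Even-k terms of row 26 sum to 2^25 = 33554432.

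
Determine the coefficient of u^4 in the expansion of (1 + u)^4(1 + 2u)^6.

1289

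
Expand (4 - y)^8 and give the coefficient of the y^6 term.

448

The general term is C(8,j)·(4)^j·(-y)^(8-j); the y^6 term has j = 2.
C(8,2) = 28.
Coefficient = C(8,2) · 4^2 = 28 · 16 = 448.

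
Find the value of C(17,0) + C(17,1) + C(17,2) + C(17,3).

834

1 + 17 + 136 + 680 = 834.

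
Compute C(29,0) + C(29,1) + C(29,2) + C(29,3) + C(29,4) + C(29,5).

146596

1 + 29 + 406 + 3654 + 23751 + 118755 = 146596.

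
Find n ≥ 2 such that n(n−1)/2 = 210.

n(n−1)/2 = 210 ⇒ n(n−1) = 420. Since 21·20 = 420, n = 21.

21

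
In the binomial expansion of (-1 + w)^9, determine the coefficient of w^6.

The general term is C(9,j)·(-1)^j·(w)^(9-j); the w^6 term has j = 3.
C(9,3) = 84.
Coefficient = C(9,3) · (-1)^3 = 84 · (-1) = -84.

-84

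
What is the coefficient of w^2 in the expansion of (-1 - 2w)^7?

-84

The general term is C(7,j)·(-1)^j·(-2w)^(7-j); the w^2 term has j = 5.
C(7,5) = 21.
Coefficient = C(7,5) · (-1)^5 · (-2)^2 = 21 · (-1) · 4 = -84.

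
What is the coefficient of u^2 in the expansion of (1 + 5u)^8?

The general term is C(8,j)·(1)^j·(5u)^(8-j); the u^2 term has j = 6.
C(8,6) = 28.
Coefficient = C(8,6) · 5^2 = 28 · 25 = 700.

700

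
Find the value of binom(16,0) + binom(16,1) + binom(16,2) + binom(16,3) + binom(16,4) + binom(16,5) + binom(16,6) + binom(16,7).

26333

1 + 16 + 120 + 560 + 1820 + 4368 + 8008 + 11440 = 26333.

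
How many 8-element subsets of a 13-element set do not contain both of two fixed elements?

All 8-subsets: C(13,8) = 1287. Those containing both fixed elements: C(11,6) = 462.
1287 − 462 = 825.

825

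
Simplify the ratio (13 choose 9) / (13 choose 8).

5/9

C(n,k+1)/C(n,k) = (n−k)/(k+1) = (13−8)/(8+1) = 5/9.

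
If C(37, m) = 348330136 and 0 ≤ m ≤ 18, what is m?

10

C(37,m) increases on 0 ≤ m ≤ 18. C(37,9) = 124403620 and C(37,10) = 348330136, so m = 10.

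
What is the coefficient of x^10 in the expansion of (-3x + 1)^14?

59108049

The general term is C(14,j)·(-3x)^j·(1)^(14-j); the x^10 term has j = 10.
C(14,10) = 1001.
Coefficient = C(14,10) · (-3)^10 = 1001 · 59049 = 59108049.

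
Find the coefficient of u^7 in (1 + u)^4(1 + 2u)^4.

96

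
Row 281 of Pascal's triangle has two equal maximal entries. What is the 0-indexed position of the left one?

For odd n = 281, C(281,m) peaks at m = (n−1)/2 and (n+1)/2; the lower is 140.

140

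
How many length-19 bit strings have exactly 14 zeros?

11628

Choose the 14 positions: C(19,14) = 11628.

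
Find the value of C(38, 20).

C(38,20) = C(38,18) by symmetry.
C(38,18) = (38·37·36·35·34·33·32·31·30·29·28·27·26·25·24·23·22·21) / 18! = 214978908196382744494080000 / 6402373705728000 = 33578000610.

33578000610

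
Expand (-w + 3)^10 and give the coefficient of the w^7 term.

-3240

The general term is C(10,j)·(-w)^j·(3)^(10-j); the w^7 term has j = 7.
C(10,7) = 120.
Coefficient = C(10,7) · (-1)^7 · 3^3 = 120 · (-1) · 27 = -3240.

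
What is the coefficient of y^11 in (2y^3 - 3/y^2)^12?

-24634368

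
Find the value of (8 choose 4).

C(8,4) = (8·7·6·5) / 4! = 1680 / 24 = 70.

70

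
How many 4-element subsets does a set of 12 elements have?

C(12,4) = (12·11·10·9) / 4! = 11880 / 24 = 495.

495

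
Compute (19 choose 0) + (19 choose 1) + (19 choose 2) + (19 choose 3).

1 + 19 + 171 + 969 = 1160.

1160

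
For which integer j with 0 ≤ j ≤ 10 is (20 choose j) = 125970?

C(20,j) increases on 0 ≤ j ≤ 10. C(20,7) = 77520 and C(20,8) = 125970, so j = 8.

8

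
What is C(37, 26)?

C(37,26) = C(37,11) by symmetry.
C(37,11) = (37·36·35·34·33·32·31·30·29·28·27) / 11! = 34128550732953600 / 39916800 = 854992152.

854992152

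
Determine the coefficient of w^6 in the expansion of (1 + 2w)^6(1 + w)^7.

14407

Coefficient of w^6 = Σ_{j} C(6,j)·2^j·C(7,6-j)·1^(6-j) for j from 0 to 6.
= 7 + 252 + 2100 + 5600 + 5040 + 1344 + 64 = 14407.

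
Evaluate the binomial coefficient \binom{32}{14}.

C(32,14) = (32·31·30·29·28·27·26·25·24·23·22·21·20·19) / 14! = 41098950018846720000 / 87178291200 = 471435600.

471435600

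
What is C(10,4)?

210

C(10,4) = (10·9·8·7) / 4! = 5040 / 24 = 210.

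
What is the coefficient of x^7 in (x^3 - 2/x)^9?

General term: C(9,j)·(x^3)^j·(-2/x)^(9-j), with x-exponent 3j − 1(9−j) = 4j − 9.
Set 4j − 9 = 7: j = 4.
C(9,4) = 126; 1^4 = 1; (-2)^5 = -32.
Coefficient = 126 · 1 · (-32) = -4032.

-4032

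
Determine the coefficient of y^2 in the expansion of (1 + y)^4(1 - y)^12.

24

Coefficient of y^2 = Σ_{j} C(4,j)·1^j·C(12,2-j)·(-1)^(2-j) for j from 0 to 2.
= 66 + (-48) + 6 = 24.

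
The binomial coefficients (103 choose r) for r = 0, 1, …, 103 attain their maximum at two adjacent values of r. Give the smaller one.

For odd n = 103, C(103,r) peaks at r = (n−1)/2 and (n+1)/2; the smaller is 51.

51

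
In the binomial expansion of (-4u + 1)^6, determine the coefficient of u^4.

3840

The general term is C(6,j)·(-4u)^j·(1)^(6-j); the u^4 term has j = 4.
C(6,4) = 15.
Coefficient = C(6,4) · (-4)^4 = 15 · 256 = 3840.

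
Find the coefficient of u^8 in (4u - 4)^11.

-692060160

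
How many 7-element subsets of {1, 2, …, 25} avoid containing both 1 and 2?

All 7-subsets: C(25,7) = 480700. Those containing both fixed elements: C(23,5) = 33649.
480700 − 33649 = 447051.

447051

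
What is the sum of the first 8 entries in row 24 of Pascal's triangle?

536155

1 + 24 + 276 + 2024 + 10626 + 42504 + 134596 + 346104 = 536155.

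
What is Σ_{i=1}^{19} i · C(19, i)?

Differentiating (1+x)^19 and setting x=1: Σ i·C(19,i) = 19·2^18 = 4980736.

4980736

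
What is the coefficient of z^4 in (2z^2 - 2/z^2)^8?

General term: C(8,j)·(2z^2)^j·(-2/z^2)^(8-j), with z-exponent 2j − 2(8−j) = 4j − 16.
Set 4j − 16 = 4: j = 5.
C(8,5) = 56; 2^5 = 32; (-2)^3 = -8.
Coefficient = 56 · 32 · (-8) = -14336.

-14336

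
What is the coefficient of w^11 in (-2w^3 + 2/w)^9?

-64512

General term: C(9,j)·(-2w^3)^j·(2/w)^(9-j), with w-exponent 3j − 1(9−j) = 4j − 9.
Set 4j − 9 = 11: j = 5.
C(9,5) = 126; (-2)^5 = -32; 2^4 = 16.
Coefficient = 126 · (-32) · 16 = -64512.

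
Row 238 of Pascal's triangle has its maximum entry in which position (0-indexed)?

C(238,r) is maximized at r = 238/2 = 119.

119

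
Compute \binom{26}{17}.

C(26,17) = C(26,9) by symmetry.
C(26,9) = (26·25·24·23·22·21·20·19·18) / 9! = 1133836704000 / 362880 = 3124550.

3124550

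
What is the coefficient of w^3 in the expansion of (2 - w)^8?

The general term is C(8,j)·(2)^j·(-w)^(8-j); the w^3 term has j = 5.
C(8,5) = 56.
Coefficient = C(8,5) · 2^5 · (-1)^3 = 56 · 32 · (-1) = -1792.

-1792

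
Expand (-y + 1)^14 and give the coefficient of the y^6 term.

3003

The general term is C(14,j)·(-y)^j·(1)^(14-j); the y^6 term has j = 6.
C(14,6) = 3003.
Coefficient = C(14,6) = 3003.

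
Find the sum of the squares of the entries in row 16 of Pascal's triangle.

Σ C(16,i)² is the coefficient of x^16 in (1+x)^16(1+x)^16 = (1+x)^32, i.e. C(32,16) = 601080390.

601080390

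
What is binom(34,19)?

C(34,19) = C(34,15) by symmetry.
C(34,15) = (34·33·32·31·30·29·28·27·26·25·24·23·22·21·20) / 15! = 2427001153744527360000 / 1307674368000 = 1855967520.

1855967520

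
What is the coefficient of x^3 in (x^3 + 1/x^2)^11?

462

General term: C(11,j)·(x^3)^j·(1/x^2)^(11-j), with x-exponent 3j − 2(11−j) = 5j − 22.
Set 5j − 22 = 3: j = 5.
C(11,5) = 462; 1^5 = 1; 1^6 = 1.
Coefficient = 462 · 1 · 1 = 462.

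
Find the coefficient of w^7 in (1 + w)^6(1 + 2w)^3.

198

Coefficient of w^7 = Σ_{j} C(6,j)·1^j·C(3,7-j)·2^(7-j) for j from 4 to 6.
= 120 + 72 + 6 = 198.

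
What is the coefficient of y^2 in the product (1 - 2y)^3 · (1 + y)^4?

-6

Coefficient of y^2 = Σ_{j} C(3,j)·(-2)^j·C(4,2-j)·1^(2-j) for j from 0 to 2.
= 6 + (-24) + 12 = -6.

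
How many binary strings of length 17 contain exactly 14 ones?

680

Choose the 14 positions: C(17,14) = 680.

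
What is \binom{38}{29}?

C(38,29) = C(38,9) by symmetry.
C(38,9) = (38·37·36·35·34·33·32·31·30) / 9! = 59153663923200 / 362880 = 163011640.

163011640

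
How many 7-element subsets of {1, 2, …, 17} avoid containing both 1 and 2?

16445

All 7-subsets: C(17,7) = 19448. Those containing both fixed elements: C(15,5) = 3003.
19448 − 3003 = 16445.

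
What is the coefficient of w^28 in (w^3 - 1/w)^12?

66

General term: C(12,j)·(w^3)^j·(-1/w)^(12-j), with w-exponent 3j − 1(12−j) = 4j − 12.
Set 4j − 12 = 28: j = 10.
C(12,10) = 66; 1^10 = 1; (-1)^2 = 1.
Coefficient = 66 · 1 · 1 = 66.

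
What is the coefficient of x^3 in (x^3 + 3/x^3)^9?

General term: C(9,j)·(x^3)^j·(3/x^3)^(9-j), with x-exponent 3j − 3(9−j) = 6j − 27.
Set 6j − 27 = 3: j = 5.
C(9,5) = 126; 1^5 = 1; 3^4 = 81.
Coefficient = 126 · 1 · 81 = 10206.

10206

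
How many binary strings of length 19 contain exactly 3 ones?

Choose the 3 positions: C(19,3) = 969.

969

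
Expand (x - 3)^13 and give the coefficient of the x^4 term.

The general term is C(13,j)·(x)^j·(-3)^(13-j); the x^4 term has j = 4.
C(13,4) = 715.
Coefficient = C(13,4) · (-3)^9 = 715 · (-19683) = -14073345.

-14073345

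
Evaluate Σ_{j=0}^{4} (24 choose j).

1 + 24 + 276 + 2024 + 10626 = 12951.

12951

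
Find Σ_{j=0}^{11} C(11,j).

2048

The entries of row 11 sum to 2^11 = 2048.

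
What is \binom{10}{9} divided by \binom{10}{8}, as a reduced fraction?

C(n,k+1)/C(n,k) = (n−k)/(k+1) = (10−8)/(8+1) = 2/9.

2/9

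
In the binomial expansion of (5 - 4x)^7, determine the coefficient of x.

-437500

The general term is C(7,j)·(5)^j·(-4x)^(7-j); the x^1 term has j = 6.
C(7,6) = 7.
Coefficient = C(7,6) · 5^6 · (-4)^1 = 7 · 15625 · (-4) = -437500.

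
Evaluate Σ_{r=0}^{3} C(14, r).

470

1 + 14 + 91 + 364 = 470.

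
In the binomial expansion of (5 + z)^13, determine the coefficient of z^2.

3808593750

The general term is C(13,j)·(5)^j·(z)^(13-j); the z^2 term has j = 11.
C(13,11) = 78.
Coefficient = C(13,11) · 5^11 = 78 · 48828125 = 3808593750.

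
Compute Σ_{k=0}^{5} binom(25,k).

1 + 25 + 300 + 2300 + 12650 + 53130 = 68406.

68406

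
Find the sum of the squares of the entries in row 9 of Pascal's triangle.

48620

By Vandermonde's identity, Σ C(9,j)² = C(18,9) = 48620.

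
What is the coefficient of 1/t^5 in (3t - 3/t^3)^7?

General term: C(7,j)·(3t)^j·(-3/t^3)^(7-j), with t-exponent 1j − 3(7−j) = 4j − 21.
Set 4j − 21 = -5: j = 4.
C(7,4) = 35; 3^4 = 81; (-3)^3 = -27.
Coefficient = 35 · 81 · (-27) = -76545.

-76545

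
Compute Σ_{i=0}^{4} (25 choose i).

15276

1 + 25 + 300 + 2300 + 12650 = 15276.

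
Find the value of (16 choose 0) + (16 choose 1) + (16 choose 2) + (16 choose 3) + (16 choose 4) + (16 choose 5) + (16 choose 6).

1 + 16 + 120 + 560 + 1820 + 4368 + 8008 = 14893.

14893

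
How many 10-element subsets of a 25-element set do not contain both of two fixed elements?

All 10-subsets: C(25,10) = 3268760. Those containing both fixed elements: C(23,8) = 490314.
3268760 − 490314 = 2778446.

2778446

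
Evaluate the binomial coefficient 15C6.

C(15,6) = (15·14·13·12·11·10) / 6! = 3603600 / 720 = 5005.

5005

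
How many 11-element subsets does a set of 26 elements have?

C(26,11) = (26·25·24·23·22·21·20·19·18·17·16) / 11! = 308403583488000 / 39916800 = 7726160.

7726160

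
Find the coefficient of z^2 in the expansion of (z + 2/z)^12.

General term: C(12,j)·(z)^j·(2/z)^(12-j), with z-exponent 1j − 1(12−j) = 2j − 12.
Set 2j − 12 = 2: j = 7.
C(12,7) = 792; 1^7 = 1; 2^5 = 32.
Coefficient = 792 · 1 · 32 = 25344.

25344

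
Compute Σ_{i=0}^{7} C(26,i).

1 + 26 + 325 + 2600 + 14950 + 65780 + 230230 + 657800 = 971712.

971712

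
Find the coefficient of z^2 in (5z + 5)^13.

95214843750

The general term is C(13,j)·(5z)^j·(5)^(13-j); the z^2 term has j = 2.
C(13,2) = 78.
Coefficient = C(13,2) · 5^2 · 5^11 = 78 · 25 · 48828125 = 95214843750.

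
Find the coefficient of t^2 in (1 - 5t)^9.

The general term is C(9,j)·(1)^j·(-5t)^(9-j); the t^2 term has j = 7.
C(9,7) = 36.
Coefficient = C(9,7) · (-5)^2 = 36 · 25 = 900.

900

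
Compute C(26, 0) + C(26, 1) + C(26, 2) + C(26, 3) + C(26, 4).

17902

1 + 26 + 325 + 2600 + 14950 = 17902.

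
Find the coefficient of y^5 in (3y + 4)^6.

5832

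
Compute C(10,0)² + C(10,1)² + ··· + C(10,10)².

184756

Σ C(10,k)² is the coefficient of x^10 in (1+x)^10(1+x)^10 = (1+x)^20, i.e. C(20,10) = 184756.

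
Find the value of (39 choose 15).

C(39,15) = (39·38·37·36·35·34·33·32·31·30·29·28·27·26·25) / 15! = 32876032921054202880000 / 1307674368000 = 25140840660.

25140840660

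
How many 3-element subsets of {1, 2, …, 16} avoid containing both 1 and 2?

All 3-subsets: C(16,3) = 560. Those containing both fixed elements: C(14,1) = 14.
560 − 14 = 546.

546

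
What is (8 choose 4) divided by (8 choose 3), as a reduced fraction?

5/4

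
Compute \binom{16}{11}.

C(16,11) = C(16,5) by symmetry.
C(16,5) = (16·15·14·13·12) / 5! = 524160 / 120 = 4368.

4368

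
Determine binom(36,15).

5567902560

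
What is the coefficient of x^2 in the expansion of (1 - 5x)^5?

The general term is C(5,j)·(1)^j·(-5x)^(5-j); the x^2 term has j = 3.
C(5,3) = 10.
Coefficient = C(5,3) · (-5)^2 = 10 · 25 = 250.

250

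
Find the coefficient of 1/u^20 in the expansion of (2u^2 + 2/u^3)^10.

46080

General term: C(10,j)·(2u^2)^j·(2/u^3)^(10-j), with u-exponent 2j − 3(10−j) = 5j − 30.
Set 5j − 30 = -20: j = 2.
C(10,2) = 45; 2^2 = 4; 2^8 = 256.
Coefficient = 45 · 4 · 256 = 46080.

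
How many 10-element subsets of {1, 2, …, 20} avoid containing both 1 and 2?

All 10-subsets: C(20,10) = 184756. Those containing both fixed elements: C(18,8) = 43758.
184756 − 43758 = 140998.

140998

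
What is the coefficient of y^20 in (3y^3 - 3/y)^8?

-52488

General term: C(8,j)·(3y^3)^j·(-3/y)^(8-j), with y-exponent 3j − 1(8−j) = 4j − 8.
Set 4j − 8 = 20: j = 7.
C(8,7) = 8; 3^7 = 2187; (-3)^1 = -3.
Coefficient = 8 · 2187 · (-3) = -52488.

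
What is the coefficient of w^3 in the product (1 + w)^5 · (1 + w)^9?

364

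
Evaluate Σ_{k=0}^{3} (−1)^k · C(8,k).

The partial alternating sum Σ_{k=0}^{3} (−1)^k C(8,k) = (−1)^3 C(7,3) = -35.

-35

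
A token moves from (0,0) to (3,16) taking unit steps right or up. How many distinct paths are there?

Each path is a sequence of 19 steps with 3 rights: C(19,3) = 969.

969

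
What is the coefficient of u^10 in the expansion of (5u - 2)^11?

The general term is C(11,j)·(5u)^j·(-2)^(11-j); the u^10 term has j = 10.
C(11,10) = 11.
Coefficient = C(11,10) · 5^10 · (-2)^1 = 11 · 9765625 · (-2) = -214843750.

-214843750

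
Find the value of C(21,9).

C(21,9) = (21·20·19·18·17·16·15·14·13) / 9! = 106661318400 / 362880 = 293930.

293930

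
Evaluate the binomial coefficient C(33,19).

818809200

C(33,19) = C(33,14) by symmetry.
C(33,14) = (33·32·31·30·29·28·27·26·25·24·23·22·21·20) / 14! = 71382386874839040000 / 87178291200 = 818809200.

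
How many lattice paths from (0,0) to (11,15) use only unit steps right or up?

7726160

Each path is a sequence of 26 steps with 11 rights: C(26,11) = 7726160.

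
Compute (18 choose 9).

48620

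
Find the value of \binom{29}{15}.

77558760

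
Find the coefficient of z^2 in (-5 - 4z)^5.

-20000

The general term is C(5,j)·(-5)^j·(-4z)^(5-j); the z^2 term has j = 3.
C(5,3) = 10.
Coefficient = C(5,3) · (-5)^3 · (-4)^2 = 10 · (-125) · 16 = -20000.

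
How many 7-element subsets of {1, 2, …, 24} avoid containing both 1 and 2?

All 7-subsets: C(24,7) = 346104. Those containing both fixed elements: C(22,5) = 26334.
346104 − 26334 = 319770.

319770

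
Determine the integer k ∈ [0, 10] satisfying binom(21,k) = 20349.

C(21,k) increases on 0 ≤ k ≤ 10. C(21,4) = 5985 and C(21,5) = 20349, so k = 5.

5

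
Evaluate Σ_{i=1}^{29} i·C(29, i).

Differentiating (1+x)^29 and setting x=1: Σ i·C(29,i) = 29·2^28 = 7784628224.

7784628224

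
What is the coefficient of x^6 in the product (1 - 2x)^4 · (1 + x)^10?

Coefficient of x^6 = Σ_{j} C(4,j)·(-2)^j·C(10,6-j)·1^(6-j) for j from 0 to 4.
= 210 + (-2016) + 5040 + (-3840) + 720 = 114.

114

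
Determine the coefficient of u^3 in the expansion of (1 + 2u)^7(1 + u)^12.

2432

Coefficient of u^3 = Σ_{j} C(7,j)·2^j·C(12,3-j)·1^(3-j) for j from 0 to 3.
= 220 + 924 + 1008 + 280 = 2432.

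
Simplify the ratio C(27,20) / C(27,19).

2/5

C(n,k+1)/C(n,k) = (n−k)/(k+1) = (27−19)/(19+1) = 8/20 = 2/5.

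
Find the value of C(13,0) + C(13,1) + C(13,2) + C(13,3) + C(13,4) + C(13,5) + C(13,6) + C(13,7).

5812

1 + 13 + 78 + 286 + 715 + 1287 + 1716 + 1716 = 5812.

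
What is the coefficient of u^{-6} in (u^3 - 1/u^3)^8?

General term: C(8,j)·(u^3)^j·(-1/u^3)^(8-j), with u-exponent 3j − 3(8−j) = 6j − 24.
Set 6j − 24 = -6: j = 3.
C(8,3) = 56; 1^3 = 1; (-1)^5 = -1.
Coefficient = 56 · 1 · (-1) = -56.

-56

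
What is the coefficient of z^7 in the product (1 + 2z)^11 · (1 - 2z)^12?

21120

Coefficient of z^7 = Σ_{j} C(11,j)·2^j·C(12,7-j)·(-2)^(7-j) for j from 0 to 7.
= (-101376) + 1300992 + (-5575680) + 10454400 + (-9292800) + 3902976 + (-709632) + 42240 = 21120.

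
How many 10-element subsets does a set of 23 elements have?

C(23,10) = (23·22·21·20·19·18·17·16·15·14) / 10! = 4151586700800 / 3628800 = 1144066.

1144066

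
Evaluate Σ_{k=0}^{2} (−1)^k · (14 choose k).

78

The partial alternating sum Σ_{k=0}^{2} (−1)^k C(14,k) = (−1)^2 C(13,2) = 78.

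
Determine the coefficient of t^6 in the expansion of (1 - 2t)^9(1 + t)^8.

Coefficient of t^6 = Σ_{j} C(9,j)·(-2)^j·C(8,6-j)·1^(6-j) for j from 0 to 6.
= 28 + (-1008) + 10080 + (-37632) + 56448 + (-32256) + 5376 = 1036.

1036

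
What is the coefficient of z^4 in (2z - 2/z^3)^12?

270336

General term: C(12,j)·(2z)^j·(-2/z^3)^(12-j), with z-exponent 1j − 3(12−j) = 4j − 36.
Set 4j − 36 = 4: j = 10.
C(12,10) = 66; 2^10 = 1024; (-2)^2 = 4.
Coefficient = 66 · 1024 · 4 = 270336.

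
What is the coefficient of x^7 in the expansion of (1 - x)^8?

The general term is C(8,j)·(1)^j·(-x)^(8-j); the x^7 term has j = 1.
C(8,1) = 8.
Coefficient = C(8,1) · (-1)^7 = 8 · (-1) = -8.

-8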